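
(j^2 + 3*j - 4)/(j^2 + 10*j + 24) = (j - 1)/(j + 6)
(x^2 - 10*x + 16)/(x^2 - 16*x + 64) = (x - 2)/(x - 8)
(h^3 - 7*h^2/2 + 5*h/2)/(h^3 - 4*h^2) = (2*h^2 - 7*h + 5)/(2*h*(h - 4))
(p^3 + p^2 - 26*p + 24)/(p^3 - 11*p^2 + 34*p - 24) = (p + 6)/(p - 6)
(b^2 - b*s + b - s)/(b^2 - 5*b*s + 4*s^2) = (-b - 1)/(-b + 4*s)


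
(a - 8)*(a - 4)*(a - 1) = a^3 - 13*a^2 + 44*a - 32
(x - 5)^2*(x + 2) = x^3 - 8*x^2 + 5*x + 50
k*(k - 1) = k^2 - k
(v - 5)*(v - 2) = v^2 - 7*v + 10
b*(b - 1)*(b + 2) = b^3 + b^2 - 2*b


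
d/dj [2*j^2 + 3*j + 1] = 4*j + 3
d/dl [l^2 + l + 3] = 2*l + 1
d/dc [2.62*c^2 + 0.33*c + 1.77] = 5.24*c + 0.33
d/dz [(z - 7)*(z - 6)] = 2*z - 13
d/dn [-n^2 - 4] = -2*n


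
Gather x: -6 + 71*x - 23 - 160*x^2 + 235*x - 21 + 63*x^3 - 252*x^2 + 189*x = 63*x^3 - 412*x^2 + 495*x - 50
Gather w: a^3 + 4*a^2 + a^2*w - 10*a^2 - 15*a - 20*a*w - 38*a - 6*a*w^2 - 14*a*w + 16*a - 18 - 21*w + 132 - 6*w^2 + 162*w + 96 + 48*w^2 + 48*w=a^3 - 6*a^2 - 37*a + w^2*(42 - 6*a) + w*(a^2 - 34*a + 189) + 210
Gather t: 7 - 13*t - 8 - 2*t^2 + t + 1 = -2*t^2 - 12*t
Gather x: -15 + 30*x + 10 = 30*x - 5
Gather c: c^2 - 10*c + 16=c^2 - 10*c + 16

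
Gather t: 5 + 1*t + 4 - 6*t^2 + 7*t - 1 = -6*t^2 + 8*t + 8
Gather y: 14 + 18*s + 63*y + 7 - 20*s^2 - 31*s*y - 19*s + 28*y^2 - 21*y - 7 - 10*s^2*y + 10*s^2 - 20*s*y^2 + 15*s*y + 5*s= -10*s^2 + 4*s + y^2*(28 - 20*s) + y*(-10*s^2 - 16*s + 42) + 14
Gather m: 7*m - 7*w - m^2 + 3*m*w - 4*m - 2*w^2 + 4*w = -m^2 + m*(3*w + 3) - 2*w^2 - 3*w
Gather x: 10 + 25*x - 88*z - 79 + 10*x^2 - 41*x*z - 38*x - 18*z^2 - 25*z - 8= 10*x^2 + x*(-41*z - 13) - 18*z^2 - 113*z - 77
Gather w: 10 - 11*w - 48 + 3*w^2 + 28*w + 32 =3*w^2 + 17*w - 6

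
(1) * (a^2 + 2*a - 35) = a^2 + 2*a - 35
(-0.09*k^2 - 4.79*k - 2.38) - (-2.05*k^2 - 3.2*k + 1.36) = 1.96*k^2 - 1.59*k - 3.74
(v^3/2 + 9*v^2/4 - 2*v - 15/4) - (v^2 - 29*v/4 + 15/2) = v^3/2 + 5*v^2/4 + 21*v/4 - 45/4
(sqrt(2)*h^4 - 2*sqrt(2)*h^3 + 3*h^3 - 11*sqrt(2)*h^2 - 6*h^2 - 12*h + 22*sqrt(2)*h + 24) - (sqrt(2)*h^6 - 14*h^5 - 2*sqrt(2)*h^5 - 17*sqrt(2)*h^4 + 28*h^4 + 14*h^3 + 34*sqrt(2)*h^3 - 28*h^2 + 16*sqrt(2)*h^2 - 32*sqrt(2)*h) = -sqrt(2)*h^6 + 2*sqrt(2)*h^5 + 14*h^5 - 28*h^4 + 18*sqrt(2)*h^4 - 36*sqrt(2)*h^3 - 11*h^3 - 27*sqrt(2)*h^2 + 22*h^2 - 12*h + 54*sqrt(2)*h + 24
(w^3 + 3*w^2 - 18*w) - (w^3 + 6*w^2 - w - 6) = -3*w^2 - 17*w + 6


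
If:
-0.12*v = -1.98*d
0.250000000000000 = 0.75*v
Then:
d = 0.02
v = 0.33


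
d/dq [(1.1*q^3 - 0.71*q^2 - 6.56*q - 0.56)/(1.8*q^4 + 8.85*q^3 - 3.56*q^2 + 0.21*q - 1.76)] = (-1.98*q^6 + 2.556*q^5 + 37.7915*q^4 + 120.606*q^3 - 14.4427*q^2 - 1.488*q + 11.6632)/(3.24*q^8 + 31.86*q^7 + 65.5065*q^6 - 62.256*q^5 + 10.0546*q^4 - 32.6472*q^3 + 12.5753*q^2 - 0.7392*q + 3.0976)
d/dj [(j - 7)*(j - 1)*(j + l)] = 3*j^2 + 2*j*l - 16*j - 8*l + 7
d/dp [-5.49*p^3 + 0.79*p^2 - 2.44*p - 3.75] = -16.47*p^2 + 1.58*p - 2.44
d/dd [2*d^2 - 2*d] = 4*d - 2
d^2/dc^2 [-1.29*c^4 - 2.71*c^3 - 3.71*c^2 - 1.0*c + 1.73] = -15.48*c^2 - 16.26*c - 7.42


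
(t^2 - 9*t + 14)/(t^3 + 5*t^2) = (t^2 - 9*t + 14)/(t^2*(t + 5))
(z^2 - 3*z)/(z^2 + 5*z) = (z - 3)/(z + 5)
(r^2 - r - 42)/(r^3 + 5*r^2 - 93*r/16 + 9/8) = 16*(r - 7)/(16*r^2 - 16*r + 3)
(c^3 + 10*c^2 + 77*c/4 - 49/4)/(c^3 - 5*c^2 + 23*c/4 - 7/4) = (2*c^2 + 21*c + 49)/(2*c^2 - 9*c + 7)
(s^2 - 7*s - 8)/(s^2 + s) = (s - 8)/s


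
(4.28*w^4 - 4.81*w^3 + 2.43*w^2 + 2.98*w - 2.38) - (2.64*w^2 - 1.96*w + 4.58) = 4.28*w^4 - 4.81*w^3 - 0.21*w^2 + 4.94*w - 6.96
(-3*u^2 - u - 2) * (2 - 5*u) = 15*u^3 - u^2 + 8*u - 4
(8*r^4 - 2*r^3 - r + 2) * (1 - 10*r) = -80*r^5 + 28*r^4 - 2*r^3 + 10*r^2 - 21*r + 2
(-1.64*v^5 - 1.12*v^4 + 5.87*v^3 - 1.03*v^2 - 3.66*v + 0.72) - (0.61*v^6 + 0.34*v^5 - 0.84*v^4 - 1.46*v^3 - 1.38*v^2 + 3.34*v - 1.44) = -0.61*v^6 - 1.98*v^5 - 0.28*v^4 + 7.33*v^3 + 0.35*v^2 - 7.0*v + 2.16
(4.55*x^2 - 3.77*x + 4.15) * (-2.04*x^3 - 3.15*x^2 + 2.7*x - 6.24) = -9.282*x^5 - 6.6417*x^4 + 15.6945*x^3 - 51.6435*x^2 + 34.7298*x - 25.896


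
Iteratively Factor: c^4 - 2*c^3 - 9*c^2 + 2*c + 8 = (c - 4)*(c^3 + 2*c^2 - c - 2) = (c - 4)*(c + 1)*(c^2 + c - 2) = (c - 4)*(c - 1)*(c + 1)*(c + 2)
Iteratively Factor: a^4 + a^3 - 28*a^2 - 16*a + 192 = (a - 3)*(a^3 + 4*a^2 - 16*a - 64) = (a - 4)*(a - 3)*(a^2 + 8*a + 16) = (a - 4)*(a - 3)*(a + 4)*(a + 4)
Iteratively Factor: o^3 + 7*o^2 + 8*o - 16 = (o + 4)*(o^2 + 3*o - 4) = (o + 4)^2*(o - 1)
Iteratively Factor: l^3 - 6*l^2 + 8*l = (l)*(l^2 - 6*l + 8) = l*(l - 4)*(l - 2)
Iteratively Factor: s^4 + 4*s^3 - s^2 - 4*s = (s)*(s^3 + 4*s^2 - s - 4) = s*(s + 1)*(s^2 + 3*s - 4) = s*(s - 1)*(s + 1)*(s + 4)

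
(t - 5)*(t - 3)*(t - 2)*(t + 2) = t^4 - 8*t^3 + 11*t^2 + 32*t - 60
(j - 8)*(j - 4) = j^2 - 12*j + 32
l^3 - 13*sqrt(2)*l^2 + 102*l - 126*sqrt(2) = (l - 7*sqrt(2))*(l - 3*sqrt(2))^2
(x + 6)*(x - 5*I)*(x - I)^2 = x^4 + 6*x^3 - 7*I*x^3 - 11*x^2 - 42*I*x^2 - 66*x + 5*I*x + 30*I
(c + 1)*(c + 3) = c^2 + 4*c + 3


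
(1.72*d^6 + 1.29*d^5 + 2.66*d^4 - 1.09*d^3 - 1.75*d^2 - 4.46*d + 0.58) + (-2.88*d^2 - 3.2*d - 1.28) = 1.72*d^6 + 1.29*d^5 + 2.66*d^4 - 1.09*d^3 - 4.63*d^2 - 7.66*d - 0.7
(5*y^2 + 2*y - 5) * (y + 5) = 5*y^3 + 27*y^2 + 5*y - 25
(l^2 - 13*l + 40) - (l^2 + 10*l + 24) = 16 - 23*l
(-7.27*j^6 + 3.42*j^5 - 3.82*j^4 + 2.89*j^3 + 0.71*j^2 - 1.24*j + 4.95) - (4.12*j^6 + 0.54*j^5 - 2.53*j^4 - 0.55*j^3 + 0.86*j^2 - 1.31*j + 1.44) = -11.39*j^6 + 2.88*j^5 - 1.29*j^4 + 3.44*j^3 - 0.15*j^2 + 0.0700000000000001*j + 3.51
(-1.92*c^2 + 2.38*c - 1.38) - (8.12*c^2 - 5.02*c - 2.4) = -10.04*c^2 + 7.4*c + 1.02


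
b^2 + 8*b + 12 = (b + 2)*(b + 6)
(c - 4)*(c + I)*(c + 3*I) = c^3 - 4*c^2 + 4*I*c^2 - 3*c - 16*I*c + 12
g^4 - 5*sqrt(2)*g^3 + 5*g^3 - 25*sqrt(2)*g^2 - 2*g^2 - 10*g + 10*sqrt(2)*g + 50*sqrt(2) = (g + 5)*(g - 5*sqrt(2))*(g - sqrt(2))*(g + sqrt(2))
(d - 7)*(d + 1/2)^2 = d^3 - 6*d^2 - 27*d/4 - 7/4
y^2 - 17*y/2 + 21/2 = (y - 7)*(y - 3/2)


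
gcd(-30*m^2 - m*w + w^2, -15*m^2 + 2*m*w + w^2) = 5*m + w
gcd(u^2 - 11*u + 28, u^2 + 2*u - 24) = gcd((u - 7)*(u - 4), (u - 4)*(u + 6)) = u - 4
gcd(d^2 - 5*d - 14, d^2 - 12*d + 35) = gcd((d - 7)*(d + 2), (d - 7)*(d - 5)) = d - 7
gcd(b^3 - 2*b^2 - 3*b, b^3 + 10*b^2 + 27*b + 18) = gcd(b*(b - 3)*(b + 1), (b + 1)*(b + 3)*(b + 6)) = b + 1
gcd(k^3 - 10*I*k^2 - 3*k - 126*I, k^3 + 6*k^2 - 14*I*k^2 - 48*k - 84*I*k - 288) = k - 6*I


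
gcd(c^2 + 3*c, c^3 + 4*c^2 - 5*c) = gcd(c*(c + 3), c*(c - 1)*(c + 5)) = c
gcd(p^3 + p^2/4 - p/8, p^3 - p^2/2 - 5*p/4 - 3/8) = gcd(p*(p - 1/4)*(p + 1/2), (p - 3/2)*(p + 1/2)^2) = p + 1/2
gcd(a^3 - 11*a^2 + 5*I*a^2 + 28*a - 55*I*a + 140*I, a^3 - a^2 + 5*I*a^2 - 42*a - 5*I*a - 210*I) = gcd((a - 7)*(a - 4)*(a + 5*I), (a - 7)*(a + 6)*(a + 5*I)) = a^2 + a*(-7 + 5*I) - 35*I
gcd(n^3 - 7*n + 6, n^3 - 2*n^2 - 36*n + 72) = n - 2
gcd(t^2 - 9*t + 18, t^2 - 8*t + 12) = t - 6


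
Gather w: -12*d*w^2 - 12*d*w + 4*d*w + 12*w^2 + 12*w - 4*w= w^2*(12 - 12*d) + w*(8 - 8*d)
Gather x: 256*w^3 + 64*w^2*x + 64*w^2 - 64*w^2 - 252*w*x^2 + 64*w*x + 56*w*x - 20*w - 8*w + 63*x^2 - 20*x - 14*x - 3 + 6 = 256*w^3 - 28*w + x^2*(63 - 252*w) + x*(64*w^2 + 120*w - 34) + 3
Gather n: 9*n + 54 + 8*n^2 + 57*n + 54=8*n^2 + 66*n + 108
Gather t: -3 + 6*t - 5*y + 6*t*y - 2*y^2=t*(6*y + 6) - 2*y^2 - 5*y - 3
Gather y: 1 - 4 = -3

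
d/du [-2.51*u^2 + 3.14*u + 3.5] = 3.14 - 5.02*u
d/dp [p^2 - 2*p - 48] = 2*p - 2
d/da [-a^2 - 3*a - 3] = -2*a - 3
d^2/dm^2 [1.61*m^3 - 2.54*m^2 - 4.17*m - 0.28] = 9.66*m - 5.08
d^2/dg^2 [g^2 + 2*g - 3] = 2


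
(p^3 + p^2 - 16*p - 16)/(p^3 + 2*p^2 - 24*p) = (p^2 + 5*p + 4)/(p*(p + 6))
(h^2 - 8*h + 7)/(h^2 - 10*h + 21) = (h - 1)/(h - 3)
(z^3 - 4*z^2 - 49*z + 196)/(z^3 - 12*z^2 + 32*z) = (z^2 - 49)/(z*(z - 8))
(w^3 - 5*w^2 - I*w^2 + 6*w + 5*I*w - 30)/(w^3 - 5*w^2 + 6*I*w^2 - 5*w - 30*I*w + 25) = (w^2 - I*w + 6)/(w^2 + 6*I*w - 5)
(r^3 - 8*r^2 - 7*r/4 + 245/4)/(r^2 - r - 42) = (r^2 - r - 35/4)/(r + 6)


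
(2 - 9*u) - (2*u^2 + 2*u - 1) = -2*u^2 - 11*u + 3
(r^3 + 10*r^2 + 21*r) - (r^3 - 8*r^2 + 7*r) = 18*r^2 + 14*r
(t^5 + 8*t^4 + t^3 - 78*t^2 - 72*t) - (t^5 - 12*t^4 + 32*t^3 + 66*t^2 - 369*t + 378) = 20*t^4 - 31*t^3 - 144*t^2 + 297*t - 378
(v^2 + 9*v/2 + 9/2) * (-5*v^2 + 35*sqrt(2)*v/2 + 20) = -5*v^4 - 45*v^3/2 + 35*sqrt(2)*v^3/2 - 5*v^2/2 + 315*sqrt(2)*v^2/4 + 90*v + 315*sqrt(2)*v/4 + 90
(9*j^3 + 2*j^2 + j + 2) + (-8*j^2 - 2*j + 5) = 9*j^3 - 6*j^2 - j + 7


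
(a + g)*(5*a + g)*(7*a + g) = 35*a^3 + 47*a^2*g + 13*a*g^2 + g^3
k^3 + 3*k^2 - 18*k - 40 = (k - 4)*(k + 2)*(k + 5)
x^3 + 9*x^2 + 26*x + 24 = (x + 2)*(x + 3)*(x + 4)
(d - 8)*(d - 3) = d^2 - 11*d + 24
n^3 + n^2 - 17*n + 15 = (n - 3)*(n - 1)*(n + 5)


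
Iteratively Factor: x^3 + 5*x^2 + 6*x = (x)*(x^2 + 5*x + 6) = x*(x + 2)*(x + 3)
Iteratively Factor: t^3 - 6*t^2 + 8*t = (t)*(t^2 - 6*t + 8) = t*(t - 4)*(t - 2)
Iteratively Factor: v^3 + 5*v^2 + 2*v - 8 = (v + 4)*(v^2 + v - 2) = (v - 1)*(v + 4)*(v + 2)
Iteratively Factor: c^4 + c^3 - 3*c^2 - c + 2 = (c - 1)*(c^3 + 2*c^2 - c - 2) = (c - 1)*(c + 1)*(c^2 + c - 2) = (c - 1)^2*(c + 1)*(c + 2)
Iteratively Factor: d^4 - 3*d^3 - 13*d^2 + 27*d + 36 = (d - 4)*(d^3 + d^2 - 9*d - 9) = (d - 4)*(d - 3)*(d^2 + 4*d + 3) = (d - 4)*(d - 3)*(d + 1)*(d + 3)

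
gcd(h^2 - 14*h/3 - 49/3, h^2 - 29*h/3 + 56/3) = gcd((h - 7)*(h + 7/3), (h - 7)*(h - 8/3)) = h - 7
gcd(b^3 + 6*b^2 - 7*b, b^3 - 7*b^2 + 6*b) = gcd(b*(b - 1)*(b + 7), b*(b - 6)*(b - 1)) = b^2 - b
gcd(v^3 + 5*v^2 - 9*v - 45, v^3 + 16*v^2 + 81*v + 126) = v + 3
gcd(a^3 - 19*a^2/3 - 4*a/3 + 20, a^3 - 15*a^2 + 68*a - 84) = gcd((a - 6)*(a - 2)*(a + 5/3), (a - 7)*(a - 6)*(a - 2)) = a^2 - 8*a + 12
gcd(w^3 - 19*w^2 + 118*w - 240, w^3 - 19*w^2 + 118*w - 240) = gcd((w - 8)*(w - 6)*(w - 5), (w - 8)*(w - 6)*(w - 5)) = w^3 - 19*w^2 + 118*w - 240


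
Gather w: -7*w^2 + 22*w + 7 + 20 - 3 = -7*w^2 + 22*w + 24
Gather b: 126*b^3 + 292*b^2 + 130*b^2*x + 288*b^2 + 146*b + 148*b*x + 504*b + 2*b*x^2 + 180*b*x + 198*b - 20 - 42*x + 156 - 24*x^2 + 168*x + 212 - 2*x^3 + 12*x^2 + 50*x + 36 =126*b^3 + b^2*(130*x + 580) + b*(2*x^2 + 328*x + 848) - 2*x^3 - 12*x^2 + 176*x + 384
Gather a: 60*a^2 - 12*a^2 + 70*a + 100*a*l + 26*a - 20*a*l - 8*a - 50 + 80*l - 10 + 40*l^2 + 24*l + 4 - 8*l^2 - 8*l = 48*a^2 + a*(80*l + 88) + 32*l^2 + 96*l - 56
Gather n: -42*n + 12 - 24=-42*n - 12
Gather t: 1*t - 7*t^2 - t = -7*t^2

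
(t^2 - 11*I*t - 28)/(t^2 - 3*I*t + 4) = (t - 7*I)/(t + I)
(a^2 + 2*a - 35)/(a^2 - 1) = (a^2 + 2*a - 35)/(a^2 - 1)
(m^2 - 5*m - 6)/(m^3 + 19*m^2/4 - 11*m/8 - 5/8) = 8*(m^2 - 5*m - 6)/(8*m^3 + 38*m^2 - 11*m - 5)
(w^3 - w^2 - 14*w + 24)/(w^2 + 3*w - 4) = (w^2 - 5*w + 6)/(w - 1)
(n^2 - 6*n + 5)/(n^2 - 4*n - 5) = (n - 1)/(n + 1)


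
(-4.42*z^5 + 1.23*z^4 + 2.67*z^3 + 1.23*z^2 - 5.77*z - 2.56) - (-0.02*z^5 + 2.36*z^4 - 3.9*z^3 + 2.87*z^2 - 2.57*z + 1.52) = -4.4*z^5 - 1.13*z^4 + 6.57*z^3 - 1.64*z^2 - 3.2*z - 4.08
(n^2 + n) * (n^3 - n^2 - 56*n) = n^5 - 57*n^3 - 56*n^2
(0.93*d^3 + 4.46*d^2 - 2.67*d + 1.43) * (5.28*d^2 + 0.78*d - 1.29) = 4.9104*d^5 + 24.2742*d^4 - 11.8185*d^3 - 0.285600000000001*d^2 + 4.5597*d - 1.8447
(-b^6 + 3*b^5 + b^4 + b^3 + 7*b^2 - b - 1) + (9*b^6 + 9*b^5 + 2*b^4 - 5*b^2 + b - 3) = 8*b^6 + 12*b^5 + 3*b^4 + b^3 + 2*b^2 - 4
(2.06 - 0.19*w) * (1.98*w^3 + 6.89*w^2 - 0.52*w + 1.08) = -0.3762*w^4 + 2.7697*w^3 + 14.2922*w^2 - 1.2764*w + 2.2248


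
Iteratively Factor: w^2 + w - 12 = (w + 4)*(w - 3)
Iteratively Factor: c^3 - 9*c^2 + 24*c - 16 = (c - 4)*(c^2 - 5*c + 4) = (c - 4)*(c - 1)*(c - 4)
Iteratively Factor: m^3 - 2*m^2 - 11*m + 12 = (m - 1)*(m^2 - m - 12) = (m - 1)*(m + 3)*(m - 4)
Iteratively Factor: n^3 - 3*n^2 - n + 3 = (n + 1)*(n^2 - 4*n + 3) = (n - 1)*(n + 1)*(n - 3)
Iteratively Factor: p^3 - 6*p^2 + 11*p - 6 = (p - 2)*(p^2 - 4*p + 3) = (p - 2)*(p - 1)*(p - 3)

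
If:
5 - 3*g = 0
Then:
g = 5/3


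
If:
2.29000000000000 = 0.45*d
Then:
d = 5.09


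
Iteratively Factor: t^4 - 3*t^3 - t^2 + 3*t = (t - 1)*(t^3 - 2*t^2 - 3*t) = (t - 3)*(t - 1)*(t^2 + t) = t*(t - 3)*(t - 1)*(t + 1)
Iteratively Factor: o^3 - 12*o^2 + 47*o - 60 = (o - 4)*(o^2 - 8*o + 15) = (o - 5)*(o - 4)*(o - 3)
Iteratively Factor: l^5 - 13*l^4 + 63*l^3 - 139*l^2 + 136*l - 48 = (l - 4)*(l^4 - 9*l^3 + 27*l^2 - 31*l + 12) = (l - 4)^2*(l^3 - 5*l^2 + 7*l - 3) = (l - 4)^2*(l - 1)*(l^2 - 4*l + 3) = (l - 4)^2*(l - 3)*(l - 1)*(l - 1)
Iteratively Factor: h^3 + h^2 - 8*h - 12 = (h + 2)*(h^2 - h - 6) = (h - 3)*(h + 2)*(h + 2)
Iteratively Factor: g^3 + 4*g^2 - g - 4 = (g + 1)*(g^2 + 3*g - 4) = (g + 1)*(g + 4)*(g - 1)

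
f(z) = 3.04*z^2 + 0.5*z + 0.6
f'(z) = 6.08*z + 0.5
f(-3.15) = 29.19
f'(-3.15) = -18.65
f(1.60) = 9.18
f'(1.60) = 10.23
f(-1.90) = 10.62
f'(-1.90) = -11.05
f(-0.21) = 0.63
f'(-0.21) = -0.78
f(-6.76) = 136.14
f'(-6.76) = -40.60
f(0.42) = 1.35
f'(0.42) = 3.05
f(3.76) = 45.46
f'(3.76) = 23.36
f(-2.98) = 26.11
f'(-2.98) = -17.62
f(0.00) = 0.60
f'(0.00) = 0.50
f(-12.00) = 432.36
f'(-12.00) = -72.46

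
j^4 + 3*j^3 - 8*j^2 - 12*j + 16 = (j - 2)*(j - 1)*(j + 2)*(j + 4)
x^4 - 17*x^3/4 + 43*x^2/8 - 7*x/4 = x*(x - 2)*(x - 7/4)*(x - 1/2)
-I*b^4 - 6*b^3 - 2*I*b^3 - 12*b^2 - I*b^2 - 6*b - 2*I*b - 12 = (b + 2)*(b - 6*I)*(b - I)*(-I*b + 1)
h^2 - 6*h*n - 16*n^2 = (h - 8*n)*(h + 2*n)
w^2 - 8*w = w*(w - 8)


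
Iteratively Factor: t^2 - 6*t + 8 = (t - 4)*(t - 2)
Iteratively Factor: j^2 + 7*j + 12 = (j + 3)*(j + 4)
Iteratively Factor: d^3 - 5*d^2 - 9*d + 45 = (d + 3)*(d^2 - 8*d + 15) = (d - 3)*(d + 3)*(d - 5)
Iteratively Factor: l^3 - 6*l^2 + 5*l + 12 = (l - 3)*(l^2 - 3*l - 4) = (l - 3)*(l + 1)*(l - 4)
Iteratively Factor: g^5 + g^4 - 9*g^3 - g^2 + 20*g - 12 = (g + 2)*(g^4 - g^3 - 7*g^2 + 13*g - 6) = (g - 2)*(g + 2)*(g^3 + g^2 - 5*g + 3) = (g - 2)*(g - 1)*(g + 2)*(g^2 + 2*g - 3) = (g - 2)*(g - 1)*(g + 2)*(g + 3)*(g - 1)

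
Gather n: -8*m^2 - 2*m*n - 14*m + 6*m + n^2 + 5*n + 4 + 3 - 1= -8*m^2 - 8*m + n^2 + n*(5 - 2*m) + 6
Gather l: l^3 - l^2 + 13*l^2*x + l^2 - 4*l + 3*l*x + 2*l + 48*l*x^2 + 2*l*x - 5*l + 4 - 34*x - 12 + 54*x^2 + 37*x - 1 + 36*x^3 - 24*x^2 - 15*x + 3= l^3 + 13*l^2*x + l*(48*x^2 + 5*x - 7) + 36*x^3 + 30*x^2 - 12*x - 6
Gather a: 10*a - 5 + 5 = 10*a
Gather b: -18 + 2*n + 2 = 2*n - 16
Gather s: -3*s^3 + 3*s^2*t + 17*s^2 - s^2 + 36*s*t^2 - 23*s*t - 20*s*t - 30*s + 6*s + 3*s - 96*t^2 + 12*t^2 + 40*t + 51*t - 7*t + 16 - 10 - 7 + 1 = -3*s^3 + s^2*(3*t + 16) + s*(36*t^2 - 43*t - 21) - 84*t^2 + 84*t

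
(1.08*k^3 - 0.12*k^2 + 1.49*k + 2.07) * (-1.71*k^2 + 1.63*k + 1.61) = -1.8468*k^5 + 1.9656*k^4 - 1.0047*k^3 - 1.3042*k^2 + 5.773*k + 3.3327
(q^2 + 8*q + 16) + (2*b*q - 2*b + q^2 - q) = 2*b*q - 2*b + 2*q^2 + 7*q + 16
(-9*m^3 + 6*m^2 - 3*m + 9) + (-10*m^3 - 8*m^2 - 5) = -19*m^3 - 2*m^2 - 3*m + 4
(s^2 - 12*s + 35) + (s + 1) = s^2 - 11*s + 36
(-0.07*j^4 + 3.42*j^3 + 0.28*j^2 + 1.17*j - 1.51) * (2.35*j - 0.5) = -0.1645*j^5 + 8.072*j^4 - 1.052*j^3 + 2.6095*j^2 - 4.1335*j + 0.755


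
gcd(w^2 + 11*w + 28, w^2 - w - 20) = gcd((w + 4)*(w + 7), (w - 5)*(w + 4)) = w + 4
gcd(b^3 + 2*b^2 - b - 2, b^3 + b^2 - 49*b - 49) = b + 1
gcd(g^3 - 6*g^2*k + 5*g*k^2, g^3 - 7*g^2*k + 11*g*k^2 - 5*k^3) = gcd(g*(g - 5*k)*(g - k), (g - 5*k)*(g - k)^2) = g^2 - 6*g*k + 5*k^2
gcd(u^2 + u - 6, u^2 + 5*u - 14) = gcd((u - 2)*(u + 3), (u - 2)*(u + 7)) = u - 2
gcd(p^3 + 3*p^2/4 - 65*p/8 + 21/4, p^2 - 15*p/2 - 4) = 1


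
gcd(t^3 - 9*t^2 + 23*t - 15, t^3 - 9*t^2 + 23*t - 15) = t^3 - 9*t^2 + 23*t - 15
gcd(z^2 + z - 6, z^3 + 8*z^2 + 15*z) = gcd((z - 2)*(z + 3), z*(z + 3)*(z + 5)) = z + 3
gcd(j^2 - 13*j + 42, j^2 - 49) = j - 7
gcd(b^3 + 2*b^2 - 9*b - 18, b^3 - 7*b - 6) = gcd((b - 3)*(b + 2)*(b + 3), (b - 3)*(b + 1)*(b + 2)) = b^2 - b - 6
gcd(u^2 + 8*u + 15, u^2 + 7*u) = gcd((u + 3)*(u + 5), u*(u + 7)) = 1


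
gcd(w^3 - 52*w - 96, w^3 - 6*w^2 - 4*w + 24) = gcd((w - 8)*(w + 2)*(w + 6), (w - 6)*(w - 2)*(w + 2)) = w + 2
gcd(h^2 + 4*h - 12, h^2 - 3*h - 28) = 1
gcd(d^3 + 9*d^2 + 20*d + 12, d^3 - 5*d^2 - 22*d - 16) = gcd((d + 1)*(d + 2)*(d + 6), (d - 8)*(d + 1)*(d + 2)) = d^2 + 3*d + 2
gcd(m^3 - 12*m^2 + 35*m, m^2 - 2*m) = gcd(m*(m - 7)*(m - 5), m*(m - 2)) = m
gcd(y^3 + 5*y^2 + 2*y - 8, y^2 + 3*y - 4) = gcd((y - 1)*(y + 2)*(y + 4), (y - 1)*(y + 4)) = y^2 + 3*y - 4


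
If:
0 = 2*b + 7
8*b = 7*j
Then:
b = -7/2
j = -4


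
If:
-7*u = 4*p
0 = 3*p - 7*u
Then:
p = 0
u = 0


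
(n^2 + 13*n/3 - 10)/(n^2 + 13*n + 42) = (n - 5/3)/(n + 7)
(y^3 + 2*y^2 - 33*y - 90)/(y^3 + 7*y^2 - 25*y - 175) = (y^2 - 3*y - 18)/(y^2 + 2*y - 35)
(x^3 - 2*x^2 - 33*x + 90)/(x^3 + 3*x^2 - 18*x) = (x - 5)/x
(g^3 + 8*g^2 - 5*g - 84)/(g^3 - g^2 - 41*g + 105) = (g + 4)/(g - 5)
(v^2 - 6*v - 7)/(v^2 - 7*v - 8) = (v - 7)/(v - 8)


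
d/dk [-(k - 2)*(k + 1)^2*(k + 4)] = -4*k^3 - 12*k^2 + 6*k + 14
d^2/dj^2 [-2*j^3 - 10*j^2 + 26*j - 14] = -12*j - 20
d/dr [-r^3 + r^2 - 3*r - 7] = -3*r^2 + 2*r - 3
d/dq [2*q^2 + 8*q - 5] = 4*q + 8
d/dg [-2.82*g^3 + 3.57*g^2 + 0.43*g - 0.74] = -8.46*g^2 + 7.14*g + 0.43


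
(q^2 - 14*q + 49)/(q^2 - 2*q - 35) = (q - 7)/(q + 5)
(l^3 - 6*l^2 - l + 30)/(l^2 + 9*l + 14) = (l^2 - 8*l + 15)/(l + 7)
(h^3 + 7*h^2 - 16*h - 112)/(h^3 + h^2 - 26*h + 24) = (h^2 + 11*h + 28)/(h^2 + 5*h - 6)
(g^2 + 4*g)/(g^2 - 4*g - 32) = g/(g - 8)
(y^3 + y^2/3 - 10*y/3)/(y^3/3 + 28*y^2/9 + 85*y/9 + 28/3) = 3*y*(3*y^2 + y - 10)/(3*y^3 + 28*y^2 + 85*y + 84)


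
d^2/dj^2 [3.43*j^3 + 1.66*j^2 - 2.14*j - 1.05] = 20.58*j + 3.32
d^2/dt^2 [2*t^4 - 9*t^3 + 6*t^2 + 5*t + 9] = 24*t^2 - 54*t + 12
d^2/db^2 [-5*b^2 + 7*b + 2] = -10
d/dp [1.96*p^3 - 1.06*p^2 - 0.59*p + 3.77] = 5.88*p^2 - 2.12*p - 0.59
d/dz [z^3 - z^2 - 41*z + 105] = 3*z^2 - 2*z - 41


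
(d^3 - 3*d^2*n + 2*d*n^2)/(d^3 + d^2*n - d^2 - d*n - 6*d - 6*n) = d*(-d^2 + 3*d*n - 2*n^2)/(-d^3 - d^2*n + d^2 + d*n + 6*d + 6*n)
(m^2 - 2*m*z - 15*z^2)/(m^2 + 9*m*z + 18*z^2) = (m - 5*z)/(m + 6*z)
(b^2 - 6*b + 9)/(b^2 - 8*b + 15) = (b - 3)/(b - 5)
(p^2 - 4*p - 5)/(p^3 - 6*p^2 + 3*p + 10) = 1/(p - 2)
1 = 1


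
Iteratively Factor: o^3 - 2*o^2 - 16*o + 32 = (o - 4)*(o^2 + 2*o - 8) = (o - 4)*(o - 2)*(o + 4)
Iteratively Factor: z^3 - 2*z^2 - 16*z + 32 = (z + 4)*(z^2 - 6*z + 8) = (z - 4)*(z + 4)*(z - 2)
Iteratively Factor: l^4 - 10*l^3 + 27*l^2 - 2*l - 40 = (l - 5)*(l^3 - 5*l^2 + 2*l + 8) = (l - 5)*(l + 1)*(l^2 - 6*l + 8) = (l - 5)*(l - 4)*(l + 1)*(l - 2)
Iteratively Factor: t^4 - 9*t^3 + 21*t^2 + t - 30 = (t - 5)*(t^3 - 4*t^2 + t + 6) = (t - 5)*(t - 2)*(t^2 - 2*t - 3) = (t - 5)*(t - 3)*(t - 2)*(t + 1)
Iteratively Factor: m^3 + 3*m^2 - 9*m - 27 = (m - 3)*(m^2 + 6*m + 9) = (m - 3)*(m + 3)*(m + 3)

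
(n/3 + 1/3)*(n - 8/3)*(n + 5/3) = n^3/3 - 49*n/27 - 40/27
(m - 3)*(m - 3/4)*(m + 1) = m^3 - 11*m^2/4 - 3*m/2 + 9/4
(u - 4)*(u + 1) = u^2 - 3*u - 4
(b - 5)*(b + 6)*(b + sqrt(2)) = b^3 + b^2 + sqrt(2)*b^2 - 30*b + sqrt(2)*b - 30*sqrt(2)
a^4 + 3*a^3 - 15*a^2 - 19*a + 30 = (a - 3)*(a - 1)*(a + 2)*(a + 5)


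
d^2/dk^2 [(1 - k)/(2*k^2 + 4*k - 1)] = 4*(-8*(k - 1)*(k + 1)^2 + (3*k + 1)*(2*k^2 + 4*k - 1))/(2*k^2 + 4*k - 1)^3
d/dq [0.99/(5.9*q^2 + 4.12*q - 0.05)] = (-11.682*q - 4.0788)/(5.9*q^2 + 4.12*q - 0.05)^2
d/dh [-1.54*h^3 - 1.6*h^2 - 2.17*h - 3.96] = -4.62*h^2 - 3.2*h - 2.17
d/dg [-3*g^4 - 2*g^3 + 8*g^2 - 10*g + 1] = -12*g^3 - 6*g^2 + 16*g - 10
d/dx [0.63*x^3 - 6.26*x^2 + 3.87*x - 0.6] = 1.89*x^2 - 12.52*x + 3.87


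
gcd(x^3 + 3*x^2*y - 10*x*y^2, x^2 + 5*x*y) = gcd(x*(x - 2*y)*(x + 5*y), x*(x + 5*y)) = x^2 + 5*x*y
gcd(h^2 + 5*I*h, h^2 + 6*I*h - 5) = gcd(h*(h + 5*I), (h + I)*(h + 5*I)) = h + 5*I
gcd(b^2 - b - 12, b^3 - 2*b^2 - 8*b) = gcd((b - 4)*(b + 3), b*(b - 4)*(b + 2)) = b - 4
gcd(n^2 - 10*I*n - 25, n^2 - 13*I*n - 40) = n - 5*I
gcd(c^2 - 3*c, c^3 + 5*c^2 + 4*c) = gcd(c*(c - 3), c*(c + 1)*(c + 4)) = c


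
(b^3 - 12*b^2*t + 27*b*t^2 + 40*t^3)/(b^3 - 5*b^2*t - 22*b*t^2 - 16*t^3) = (b - 5*t)/(b + 2*t)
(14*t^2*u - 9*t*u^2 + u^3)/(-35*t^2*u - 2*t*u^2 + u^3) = (-2*t + u)/(5*t + u)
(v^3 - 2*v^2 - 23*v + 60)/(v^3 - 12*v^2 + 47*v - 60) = (v + 5)/(v - 5)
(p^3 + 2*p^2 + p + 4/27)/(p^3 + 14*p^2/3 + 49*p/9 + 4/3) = (p + 1/3)/(p + 3)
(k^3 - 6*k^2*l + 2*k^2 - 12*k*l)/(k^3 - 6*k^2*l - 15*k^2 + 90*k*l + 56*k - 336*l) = k*(k + 2)/(k^2 - 15*k + 56)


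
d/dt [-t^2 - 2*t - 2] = -2*t - 2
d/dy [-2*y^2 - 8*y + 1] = -4*y - 8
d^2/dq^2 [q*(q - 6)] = 2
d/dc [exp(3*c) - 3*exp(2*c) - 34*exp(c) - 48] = (3*exp(2*c) - 6*exp(c) - 34)*exp(c)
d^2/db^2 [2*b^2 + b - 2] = 4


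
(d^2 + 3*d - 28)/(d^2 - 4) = (d^2 + 3*d - 28)/(d^2 - 4)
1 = 1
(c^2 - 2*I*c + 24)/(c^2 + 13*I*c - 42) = (c^2 - 2*I*c + 24)/(c^2 + 13*I*c - 42)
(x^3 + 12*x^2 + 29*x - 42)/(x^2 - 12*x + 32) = (x^3 + 12*x^2 + 29*x - 42)/(x^2 - 12*x + 32)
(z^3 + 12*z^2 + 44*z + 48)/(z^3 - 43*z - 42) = (z^2 + 6*z + 8)/(z^2 - 6*z - 7)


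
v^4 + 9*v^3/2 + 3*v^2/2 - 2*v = v*(v - 1/2)*(v + 1)*(v + 4)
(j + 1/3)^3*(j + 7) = j^4 + 8*j^3 + 22*j^2/3 + 64*j/27 + 7/27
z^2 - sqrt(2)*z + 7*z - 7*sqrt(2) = (z + 7)*(z - sqrt(2))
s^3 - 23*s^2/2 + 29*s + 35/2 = (s - 7)*(s - 5)*(s + 1/2)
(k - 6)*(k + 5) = k^2 - k - 30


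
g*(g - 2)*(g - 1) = g^3 - 3*g^2 + 2*g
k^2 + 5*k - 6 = (k - 1)*(k + 6)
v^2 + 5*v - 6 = (v - 1)*(v + 6)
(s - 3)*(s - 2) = s^2 - 5*s + 6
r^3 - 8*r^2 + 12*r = r*(r - 6)*(r - 2)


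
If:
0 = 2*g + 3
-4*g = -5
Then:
No Solution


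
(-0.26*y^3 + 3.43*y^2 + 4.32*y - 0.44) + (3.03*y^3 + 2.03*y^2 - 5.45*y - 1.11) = 2.77*y^3 + 5.46*y^2 - 1.13*y - 1.55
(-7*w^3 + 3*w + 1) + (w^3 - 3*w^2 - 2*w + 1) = -6*w^3 - 3*w^2 + w + 2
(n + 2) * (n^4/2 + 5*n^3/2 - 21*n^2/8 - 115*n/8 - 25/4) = n^5/2 + 7*n^4/2 + 19*n^3/8 - 157*n^2/8 - 35*n - 25/2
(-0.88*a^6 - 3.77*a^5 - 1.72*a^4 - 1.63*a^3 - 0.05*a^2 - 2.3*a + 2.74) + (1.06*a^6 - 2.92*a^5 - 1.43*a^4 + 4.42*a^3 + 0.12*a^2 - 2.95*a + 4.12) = 0.18*a^6 - 6.69*a^5 - 3.15*a^4 + 2.79*a^3 + 0.07*a^2 - 5.25*a + 6.86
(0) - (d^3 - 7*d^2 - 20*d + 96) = -d^3 + 7*d^2 + 20*d - 96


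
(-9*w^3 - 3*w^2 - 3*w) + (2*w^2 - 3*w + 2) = -9*w^3 - w^2 - 6*w + 2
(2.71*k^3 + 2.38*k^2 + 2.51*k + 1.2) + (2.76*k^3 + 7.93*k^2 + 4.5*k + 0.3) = 5.47*k^3 + 10.31*k^2 + 7.01*k + 1.5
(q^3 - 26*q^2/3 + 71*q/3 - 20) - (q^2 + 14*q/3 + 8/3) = q^3 - 29*q^2/3 + 19*q - 68/3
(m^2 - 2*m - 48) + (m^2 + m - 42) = 2*m^2 - m - 90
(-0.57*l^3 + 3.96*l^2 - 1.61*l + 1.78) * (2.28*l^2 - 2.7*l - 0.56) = -1.2996*l^5 + 10.5678*l^4 - 14.0436*l^3 + 6.1878*l^2 - 3.9044*l - 0.9968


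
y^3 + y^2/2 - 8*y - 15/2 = (y - 3)*(y + 1)*(y + 5/2)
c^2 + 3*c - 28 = (c - 4)*(c + 7)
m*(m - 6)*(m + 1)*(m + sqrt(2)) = m^4 - 5*m^3 + sqrt(2)*m^3 - 5*sqrt(2)*m^2 - 6*m^2 - 6*sqrt(2)*m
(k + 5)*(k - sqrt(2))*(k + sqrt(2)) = k^3 + 5*k^2 - 2*k - 10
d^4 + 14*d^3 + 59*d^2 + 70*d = d*(d + 2)*(d + 5)*(d + 7)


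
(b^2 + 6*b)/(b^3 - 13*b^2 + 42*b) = (b + 6)/(b^2 - 13*b + 42)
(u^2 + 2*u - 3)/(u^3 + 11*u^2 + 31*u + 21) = (u - 1)/(u^2 + 8*u + 7)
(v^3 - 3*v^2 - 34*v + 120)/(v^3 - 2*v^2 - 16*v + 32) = (v^2 + v - 30)/(v^2 + 2*v - 8)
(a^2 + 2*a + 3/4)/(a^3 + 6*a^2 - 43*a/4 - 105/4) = (2*a + 1)/(2*a^2 + 9*a - 35)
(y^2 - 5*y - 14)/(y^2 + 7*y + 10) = (y - 7)/(y + 5)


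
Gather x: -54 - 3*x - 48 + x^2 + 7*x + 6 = x^2 + 4*x - 96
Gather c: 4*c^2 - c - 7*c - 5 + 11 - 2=4*c^2 - 8*c + 4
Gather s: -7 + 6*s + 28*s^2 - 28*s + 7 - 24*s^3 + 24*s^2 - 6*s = -24*s^3 + 52*s^2 - 28*s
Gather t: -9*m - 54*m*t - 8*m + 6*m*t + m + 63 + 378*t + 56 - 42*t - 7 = -16*m + t*(336 - 48*m) + 112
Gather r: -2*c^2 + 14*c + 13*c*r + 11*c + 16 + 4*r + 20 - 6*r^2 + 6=-2*c^2 + 25*c - 6*r^2 + r*(13*c + 4) + 42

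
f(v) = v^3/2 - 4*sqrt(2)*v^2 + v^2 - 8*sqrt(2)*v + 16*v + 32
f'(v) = 3*v^2/2 - 8*sqrt(2)*v + 2*v - 8*sqrt(2) + 16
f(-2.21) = -6.50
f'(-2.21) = 32.60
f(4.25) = 6.19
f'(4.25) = -7.80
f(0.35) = 33.09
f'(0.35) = 1.61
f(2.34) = 23.87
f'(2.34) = -8.89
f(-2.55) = -18.52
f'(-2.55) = 38.19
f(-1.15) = 19.69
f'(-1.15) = 17.38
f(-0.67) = 26.62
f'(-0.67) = 11.60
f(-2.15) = -4.57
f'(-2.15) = 31.64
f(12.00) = 281.65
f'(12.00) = 108.92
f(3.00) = 17.65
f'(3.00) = -9.75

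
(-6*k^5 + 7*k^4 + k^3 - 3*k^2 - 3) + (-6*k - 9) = -6*k^5 + 7*k^4 + k^3 - 3*k^2 - 6*k - 12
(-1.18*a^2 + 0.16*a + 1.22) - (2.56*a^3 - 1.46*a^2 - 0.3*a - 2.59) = -2.56*a^3 + 0.28*a^2 + 0.46*a + 3.81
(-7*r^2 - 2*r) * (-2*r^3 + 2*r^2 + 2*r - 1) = 14*r^5 - 10*r^4 - 18*r^3 + 3*r^2 + 2*r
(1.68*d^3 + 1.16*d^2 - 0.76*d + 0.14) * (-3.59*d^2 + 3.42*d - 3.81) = -6.0312*d^5 + 1.5812*d^4 + 0.294799999999999*d^3 - 7.5214*d^2 + 3.3744*d - 0.5334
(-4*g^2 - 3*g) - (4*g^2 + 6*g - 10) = -8*g^2 - 9*g + 10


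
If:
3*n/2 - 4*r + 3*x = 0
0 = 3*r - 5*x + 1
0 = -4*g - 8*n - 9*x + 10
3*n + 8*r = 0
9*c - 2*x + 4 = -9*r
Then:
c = -15/31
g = 151/62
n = -8/31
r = 3/31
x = 8/31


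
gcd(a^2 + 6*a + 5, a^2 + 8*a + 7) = a + 1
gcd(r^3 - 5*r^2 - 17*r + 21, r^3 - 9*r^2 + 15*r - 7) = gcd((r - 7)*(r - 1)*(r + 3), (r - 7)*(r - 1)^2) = r^2 - 8*r + 7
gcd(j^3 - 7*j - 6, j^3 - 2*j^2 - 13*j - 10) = j^2 + 3*j + 2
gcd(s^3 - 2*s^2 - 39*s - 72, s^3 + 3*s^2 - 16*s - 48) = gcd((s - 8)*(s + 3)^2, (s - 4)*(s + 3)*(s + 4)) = s + 3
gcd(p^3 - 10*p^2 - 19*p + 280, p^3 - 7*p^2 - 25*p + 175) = p^2 - 2*p - 35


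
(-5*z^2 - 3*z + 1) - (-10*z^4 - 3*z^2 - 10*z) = 10*z^4 - 2*z^2 + 7*z + 1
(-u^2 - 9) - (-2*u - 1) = -u^2 + 2*u - 8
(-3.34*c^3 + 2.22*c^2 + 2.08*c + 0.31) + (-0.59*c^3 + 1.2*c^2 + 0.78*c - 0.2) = -3.93*c^3 + 3.42*c^2 + 2.86*c + 0.11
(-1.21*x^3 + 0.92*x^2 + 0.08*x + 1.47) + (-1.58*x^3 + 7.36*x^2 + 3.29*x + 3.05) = -2.79*x^3 + 8.28*x^2 + 3.37*x + 4.52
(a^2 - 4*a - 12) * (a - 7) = a^3 - 11*a^2 + 16*a + 84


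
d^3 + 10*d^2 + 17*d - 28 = (d - 1)*(d + 4)*(d + 7)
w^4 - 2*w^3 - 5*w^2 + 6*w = w*(w - 3)*(w - 1)*(w + 2)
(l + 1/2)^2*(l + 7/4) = l^3 + 11*l^2/4 + 2*l + 7/16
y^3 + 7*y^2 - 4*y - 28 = (y - 2)*(y + 2)*(y + 7)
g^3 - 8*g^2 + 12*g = g*(g - 6)*(g - 2)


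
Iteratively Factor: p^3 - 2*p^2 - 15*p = (p - 5)*(p^2 + 3*p) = (p - 5)*(p + 3)*(p)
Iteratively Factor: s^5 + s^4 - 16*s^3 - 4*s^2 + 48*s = (s + 2)*(s^4 - s^3 - 14*s^2 + 24*s) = (s + 2)*(s + 4)*(s^3 - 5*s^2 + 6*s) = (s - 3)*(s + 2)*(s + 4)*(s^2 - 2*s) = (s - 3)*(s - 2)*(s + 2)*(s + 4)*(s)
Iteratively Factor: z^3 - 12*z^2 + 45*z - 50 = (z - 5)*(z^2 - 7*z + 10) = (z - 5)*(z - 2)*(z - 5)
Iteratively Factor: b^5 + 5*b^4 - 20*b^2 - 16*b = (b + 1)*(b^4 + 4*b^3 - 4*b^2 - 16*b) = b*(b + 1)*(b^3 + 4*b^2 - 4*b - 16) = b*(b + 1)*(b + 4)*(b^2 - 4) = b*(b - 2)*(b + 1)*(b + 4)*(b + 2)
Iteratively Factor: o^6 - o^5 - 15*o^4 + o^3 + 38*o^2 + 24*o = (o + 1)*(o^5 - 2*o^4 - 13*o^3 + 14*o^2 + 24*o) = (o + 1)^2*(o^4 - 3*o^3 - 10*o^2 + 24*o) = o*(o + 1)^2*(o^3 - 3*o^2 - 10*o + 24) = o*(o + 1)^2*(o + 3)*(o^2 - 6*o + 8) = o*(o - 4)*(o + 1)^2*(o + 3)*(o - 2)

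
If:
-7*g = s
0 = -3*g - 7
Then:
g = -7/3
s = 49/3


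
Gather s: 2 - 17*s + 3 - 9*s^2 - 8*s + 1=-9*s^2 - 25*s + 6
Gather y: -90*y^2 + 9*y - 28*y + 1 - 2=-90*y^2 - 19*y - 1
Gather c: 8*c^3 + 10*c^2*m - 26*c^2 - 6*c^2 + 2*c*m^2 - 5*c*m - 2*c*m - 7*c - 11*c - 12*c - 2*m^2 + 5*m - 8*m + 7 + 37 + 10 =8*c^3 + c^2*(10*m - 32) + c*(2*m^2 - 7*m - 30) - 2*m^2 - 3*m + 54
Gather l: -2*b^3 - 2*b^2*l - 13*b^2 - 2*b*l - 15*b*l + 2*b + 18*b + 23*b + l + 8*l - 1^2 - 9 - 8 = -2*b^3 - 13*b^2 + 43*b + l*(-2*b^2 - 17*b + 9) - 18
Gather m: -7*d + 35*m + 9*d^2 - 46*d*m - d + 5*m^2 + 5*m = 9*d^2 - 8*d + 5*m^2 + m*(40 - 46*d)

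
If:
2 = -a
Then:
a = -2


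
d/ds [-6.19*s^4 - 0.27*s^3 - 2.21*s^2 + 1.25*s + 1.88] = -24.76*s^3 - 0.81*s^2 - 4.42*s + 1.25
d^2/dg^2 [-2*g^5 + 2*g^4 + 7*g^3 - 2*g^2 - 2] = -40*g^3 + 24*g^2 + 42*g - 4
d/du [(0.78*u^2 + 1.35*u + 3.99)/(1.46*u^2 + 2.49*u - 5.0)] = (-0.0287999999999995*u^2 - 19.4508*u - 16.6851)/(2.1316*u^4 + 7.2708*u^3 - 8.3999*u^2 - 24.9*u + 25.0)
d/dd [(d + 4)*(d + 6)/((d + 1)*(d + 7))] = 2*(-d^2 - 17*d - 61)/(d^4 + 16*d^3 + 78*d^2 + 112*d + 49)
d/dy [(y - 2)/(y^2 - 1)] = (y^2 - 2*y*(y - 2) - 1)/(y^2 - 1)^2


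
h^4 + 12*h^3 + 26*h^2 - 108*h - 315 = (h - 3)*(h + 3)*(h + 5)*(h + 7)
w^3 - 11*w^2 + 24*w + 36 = (w - 6)^2*(w + 1)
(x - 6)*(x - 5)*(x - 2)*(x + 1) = x^4 - 12*x^3 + 39*x^2 - 8*x - 60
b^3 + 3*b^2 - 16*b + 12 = (b - 2)*(b - 1)*(b + 6)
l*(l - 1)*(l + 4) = l^3 + 3*l^2 - 4*l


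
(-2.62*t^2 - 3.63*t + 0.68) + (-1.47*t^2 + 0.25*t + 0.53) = -4.09*t^2 - 3.38*t + 1.21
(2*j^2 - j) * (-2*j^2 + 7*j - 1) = -4*j^4 + 16*j^3 - 9*j^2 + j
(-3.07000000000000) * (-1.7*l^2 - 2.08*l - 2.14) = 5.219*l^2 + 6.3856*l + 6.5698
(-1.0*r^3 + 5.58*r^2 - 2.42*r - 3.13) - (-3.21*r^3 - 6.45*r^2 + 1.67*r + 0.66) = 2.21*r^3 + 12.03*r^2 - 4.09*r - 3.79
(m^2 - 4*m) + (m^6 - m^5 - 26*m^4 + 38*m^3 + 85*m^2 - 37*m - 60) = m^6 - m^5 - 26*m^4 + 38*m^3 + 86*m^2 - 41*m - 60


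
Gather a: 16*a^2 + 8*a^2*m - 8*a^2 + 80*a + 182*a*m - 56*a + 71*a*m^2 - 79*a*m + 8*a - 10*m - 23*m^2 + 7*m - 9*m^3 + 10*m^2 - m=a^2*(8*m + 8) + a*(71*m^2 + 103*m + 32) - 9*m^3 - 13*m^2 - 4*m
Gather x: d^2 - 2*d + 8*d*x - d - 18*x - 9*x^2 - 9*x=d^2 - 3*d - 9*x^2 + x*(8*d - 27)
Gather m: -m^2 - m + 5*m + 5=-m^2 + 4*m + 5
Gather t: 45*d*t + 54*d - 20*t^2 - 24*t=54*d - 20*t^2 + t*(45*d - 24)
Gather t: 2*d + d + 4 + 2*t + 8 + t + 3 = 3*d + 3*t + 15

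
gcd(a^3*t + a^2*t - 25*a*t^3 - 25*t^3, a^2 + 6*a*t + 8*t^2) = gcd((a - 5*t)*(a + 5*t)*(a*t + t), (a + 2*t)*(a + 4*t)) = 1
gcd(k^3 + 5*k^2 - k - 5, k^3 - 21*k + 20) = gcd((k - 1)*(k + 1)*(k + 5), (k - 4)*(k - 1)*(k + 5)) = k^2 + 4*k - 5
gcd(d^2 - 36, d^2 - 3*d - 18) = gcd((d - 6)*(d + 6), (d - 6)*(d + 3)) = d - 6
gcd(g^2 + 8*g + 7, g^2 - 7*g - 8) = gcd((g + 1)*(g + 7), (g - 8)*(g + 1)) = g + 1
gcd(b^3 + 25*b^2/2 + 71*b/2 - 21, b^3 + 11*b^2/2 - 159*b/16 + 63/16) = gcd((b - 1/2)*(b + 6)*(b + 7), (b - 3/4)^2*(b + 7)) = b + 7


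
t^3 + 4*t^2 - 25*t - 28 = (t - 4)*(t + 1)*(t + 7)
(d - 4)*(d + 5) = d^2 + d - 20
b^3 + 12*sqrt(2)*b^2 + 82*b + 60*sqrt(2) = (b + sqrt(2))*(b + 5*sqrt(2))*(b + 6*sqrt(2))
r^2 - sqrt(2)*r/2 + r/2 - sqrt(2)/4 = (r + 1/2)*(r - sqrt(2)/2)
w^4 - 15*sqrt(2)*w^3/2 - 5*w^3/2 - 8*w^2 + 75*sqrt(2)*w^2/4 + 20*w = w*(w - 5/2)*(w - 8*sqrt(2))*(w + sqrt(2)/2)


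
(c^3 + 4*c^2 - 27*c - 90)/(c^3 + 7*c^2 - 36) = (c - 5)/(c - 2)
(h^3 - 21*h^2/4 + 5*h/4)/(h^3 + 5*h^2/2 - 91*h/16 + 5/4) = 4*h*(h - 5)/(4*h^2 + 11*h - 20)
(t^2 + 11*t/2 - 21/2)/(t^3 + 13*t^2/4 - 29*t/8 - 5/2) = 4*(2*t^2 + 11*t - 21)/(8*t^3 + 26*t^2 - 29*t - 20)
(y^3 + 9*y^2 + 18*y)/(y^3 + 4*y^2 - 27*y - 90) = y/(y - 5)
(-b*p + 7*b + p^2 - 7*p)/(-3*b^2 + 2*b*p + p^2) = (p - 7)/(3*b + p)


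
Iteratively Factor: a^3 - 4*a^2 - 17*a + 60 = (a - 3)*(a^2 - a - 20) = (a - 5)*(a - 3)*(a + 4)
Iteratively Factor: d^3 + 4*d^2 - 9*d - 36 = (d - 3)*(d^2 + 7*d + 12) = (d - 3)*(d + 3)*(d + 4)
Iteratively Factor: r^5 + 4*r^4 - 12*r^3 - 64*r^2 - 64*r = (r - 4)*(r^4 + 8*r^3 + 20*r^2 + 16*r) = (r - 4)*(r + 2)*(r^3 + 6*r^2 + 8*r) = (r - 4)*(r + 2)*(r + 4)*(r^2 + 2*r) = r*(r - 4)*(r + 2)*(r + 4)*(r + 2)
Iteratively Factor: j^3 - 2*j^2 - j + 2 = (j - 2)*(j^2 - 1) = (j - 2)*(j + 1)*(j - 1)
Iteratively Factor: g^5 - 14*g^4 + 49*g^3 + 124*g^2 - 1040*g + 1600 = (g - 4)*(g^4 - 10*g^3 + 9*g^2 + 160*g - 400) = (g - 4)*(g + 4)*(g^3 - 14*g^2 + 65*g - 100) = (g - 5)*(g - 4)*(g + 4)*(g^2 - 9*g + 20) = (g - 5)*(g - 4)^2*(g + 4)*(g - 5)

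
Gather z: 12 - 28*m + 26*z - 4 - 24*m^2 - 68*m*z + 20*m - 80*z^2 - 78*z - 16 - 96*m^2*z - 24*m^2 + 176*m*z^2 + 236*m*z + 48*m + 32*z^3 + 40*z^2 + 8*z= -48*m^2 + 40*m + 32*z^3 + z^2*(176*m - 40) + z*(-96*m^2 + 168*m - 44) - 8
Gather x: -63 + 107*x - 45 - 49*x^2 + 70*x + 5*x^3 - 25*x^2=5*x^3 - 74*x^2 + 177*x - 108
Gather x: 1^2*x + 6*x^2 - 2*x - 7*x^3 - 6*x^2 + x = -7*x^3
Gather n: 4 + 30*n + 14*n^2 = 14*n^2 + 30*n + 4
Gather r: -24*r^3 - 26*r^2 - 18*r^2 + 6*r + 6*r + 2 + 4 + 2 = -24*r^3 - 44*r^2 + 12*r + 8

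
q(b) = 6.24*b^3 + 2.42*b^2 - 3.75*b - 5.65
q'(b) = 18.72*b^2 + 4.84*b - 3.75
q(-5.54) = -971.60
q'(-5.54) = 543.98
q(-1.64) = -20.52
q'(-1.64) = 38.66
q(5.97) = 1385.94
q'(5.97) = 692.34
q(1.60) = 20.10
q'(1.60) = 51.92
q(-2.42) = -70.84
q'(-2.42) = 94.17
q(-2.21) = -52.90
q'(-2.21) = 76.98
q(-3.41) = -212.15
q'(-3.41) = 197.42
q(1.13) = 2.21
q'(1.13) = 25.62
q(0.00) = -5.65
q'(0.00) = -3.75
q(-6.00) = -1243.87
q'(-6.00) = 641.13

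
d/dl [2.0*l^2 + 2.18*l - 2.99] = 4.0*l + 2.18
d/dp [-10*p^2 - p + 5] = -20*p - 1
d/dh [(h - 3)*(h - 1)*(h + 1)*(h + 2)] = 4*h^3 - 3*h^2 - 14*h + 1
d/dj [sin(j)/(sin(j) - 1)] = -cos(j)/(sin(j) - 1)^2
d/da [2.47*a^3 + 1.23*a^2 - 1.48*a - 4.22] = 7.41*a^2 + 2.46*a - 1.48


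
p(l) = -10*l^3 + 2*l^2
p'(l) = -30*l^2 + 4*l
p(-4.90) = 1224.51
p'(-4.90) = -739.90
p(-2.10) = 101.43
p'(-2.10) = -140.70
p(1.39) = -22.99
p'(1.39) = -52.40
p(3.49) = -400.73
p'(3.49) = -351.44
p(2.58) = -158.42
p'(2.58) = -189.37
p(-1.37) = 29.47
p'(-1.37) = -61.79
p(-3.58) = 484.46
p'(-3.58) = -398.81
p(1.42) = -24.60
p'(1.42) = -54.81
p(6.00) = -2088.00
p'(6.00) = -1056.00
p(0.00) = 0.00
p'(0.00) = 0.00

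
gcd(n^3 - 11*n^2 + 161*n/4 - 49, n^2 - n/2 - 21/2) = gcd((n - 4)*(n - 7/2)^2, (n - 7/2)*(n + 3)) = n - 7/2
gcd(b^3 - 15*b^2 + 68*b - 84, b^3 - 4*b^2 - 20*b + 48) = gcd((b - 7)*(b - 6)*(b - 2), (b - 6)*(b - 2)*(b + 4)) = b^2 - 8*b + 12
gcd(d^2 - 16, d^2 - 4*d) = d - 4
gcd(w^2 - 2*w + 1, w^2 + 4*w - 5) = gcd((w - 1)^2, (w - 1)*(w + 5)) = w - 1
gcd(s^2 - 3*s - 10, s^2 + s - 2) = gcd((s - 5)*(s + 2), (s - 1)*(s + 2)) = s + 2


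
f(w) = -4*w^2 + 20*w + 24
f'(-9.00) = 92.00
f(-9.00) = -480.00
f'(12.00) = -76.00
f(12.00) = -312.00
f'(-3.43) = 47.44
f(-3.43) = -91.66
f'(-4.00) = 52.00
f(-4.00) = -120.00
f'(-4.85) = 58.80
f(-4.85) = -167.09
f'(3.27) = -6.16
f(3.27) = 46.63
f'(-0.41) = 23.28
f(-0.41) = 15.13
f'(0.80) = 13.60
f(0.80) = 37.44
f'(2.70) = -1.60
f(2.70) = 48.84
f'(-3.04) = 44.32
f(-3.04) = -73.77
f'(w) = 20 - 8*w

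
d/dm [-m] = -1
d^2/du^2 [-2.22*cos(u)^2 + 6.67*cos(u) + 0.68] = -6.67*cos(u) + 4.44*cos(2*u)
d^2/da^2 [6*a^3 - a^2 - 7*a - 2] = 36*a - 2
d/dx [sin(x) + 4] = cos(x)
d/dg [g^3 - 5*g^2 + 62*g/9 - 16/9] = 3*g^2 - 10*g + 62/9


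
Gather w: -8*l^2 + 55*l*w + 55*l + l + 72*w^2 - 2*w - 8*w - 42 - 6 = -8*l^2 + 56*l + 72*w^2 + w*(55*l - 10) - 48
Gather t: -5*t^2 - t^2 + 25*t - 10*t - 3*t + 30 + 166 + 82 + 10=-6*t^2 + 12*t + 288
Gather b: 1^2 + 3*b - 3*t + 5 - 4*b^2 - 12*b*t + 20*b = -4*b^2 + b*(23 - 12*t) - 3*t + 6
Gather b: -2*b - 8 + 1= -2*b - 7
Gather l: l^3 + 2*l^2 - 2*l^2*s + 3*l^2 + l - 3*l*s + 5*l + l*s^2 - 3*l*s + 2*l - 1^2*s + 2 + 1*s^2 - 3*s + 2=l^3 + l^2*(5 - 2*s) + l*(s^2 - 6*s + 8) + s^2 - 4*s + 4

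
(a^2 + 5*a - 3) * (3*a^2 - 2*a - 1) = 3*a^4 + 13*a^3 - 20*a^2 + a + 3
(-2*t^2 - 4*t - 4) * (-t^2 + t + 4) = 2*t^4 + 2*t^3 - 8*t^2 - 20*t - 16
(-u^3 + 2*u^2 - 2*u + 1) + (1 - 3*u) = -u^3 + 2*u^2 - 5*u + 2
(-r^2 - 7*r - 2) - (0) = -r^2 - 7*r - 2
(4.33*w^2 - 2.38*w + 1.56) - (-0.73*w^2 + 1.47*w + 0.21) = 5.06*w^2 - 3.85*w + 1.35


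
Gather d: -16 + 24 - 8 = 0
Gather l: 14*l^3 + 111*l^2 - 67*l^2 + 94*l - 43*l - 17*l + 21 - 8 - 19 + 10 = 14*l^3 + 44*l^2 + 34*l + 4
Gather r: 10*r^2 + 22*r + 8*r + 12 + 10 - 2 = 10*r^2 + 30*r + 20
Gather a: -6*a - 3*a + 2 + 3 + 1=6 - 9*a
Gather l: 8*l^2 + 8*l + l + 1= 8*l^2 + 9*l + 1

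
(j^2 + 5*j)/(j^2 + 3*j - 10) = j/(j - 2)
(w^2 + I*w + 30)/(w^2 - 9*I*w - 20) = (w + 6*I)/(w - 4*I)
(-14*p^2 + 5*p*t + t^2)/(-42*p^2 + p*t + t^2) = (2*p - t)/(6*p - t)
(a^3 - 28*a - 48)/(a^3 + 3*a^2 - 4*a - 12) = (a^2 - 2*a - 24)/(a^2 + a - 6)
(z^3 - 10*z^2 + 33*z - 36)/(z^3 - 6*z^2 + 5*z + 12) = (z - 3)/(z + 1)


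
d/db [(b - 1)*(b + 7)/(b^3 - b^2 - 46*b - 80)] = ((b - 1)*(b + 7)*(-3*b^2 + 2*b + 46) - 2*(b + 3)*(-b^3 + b^2 + 46*b + 80))/(-b^3 + b^2 + 46*b + 80)^2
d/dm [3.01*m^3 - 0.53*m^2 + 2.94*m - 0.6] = 9.03*m^2 - 1.06*m + 2.94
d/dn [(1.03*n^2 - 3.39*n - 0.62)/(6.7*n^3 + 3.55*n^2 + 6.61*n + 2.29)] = (-6.901*n^4 + 45.426*n^3 + 31.3048*n^2 + 9.1194*n - 3.6649)/(44.89*n^6 + 47.57*n^5 + 101.1765*n^4 + 77.617*n^3 + 59.9511*n^2 + 30.2738*n + 5.2441)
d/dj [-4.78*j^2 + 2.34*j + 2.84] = 2.34 - 9.56*j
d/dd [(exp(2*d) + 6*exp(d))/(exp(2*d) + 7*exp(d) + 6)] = exp(d)/(exp(2*d) + 2*exp(d) + 1)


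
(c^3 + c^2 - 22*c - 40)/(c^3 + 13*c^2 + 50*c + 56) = (c - 5)/(c + 7)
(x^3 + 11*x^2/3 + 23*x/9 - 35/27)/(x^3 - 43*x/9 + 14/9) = (x + 5/3)/(x - 2)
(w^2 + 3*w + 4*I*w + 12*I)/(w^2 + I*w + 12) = (w + 3)/(w - 3*I)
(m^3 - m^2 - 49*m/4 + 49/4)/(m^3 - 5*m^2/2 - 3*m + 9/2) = (4*m^2 - 49)/(2*(2*m^2 - 3*m - 9))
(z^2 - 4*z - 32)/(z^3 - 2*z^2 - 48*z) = (z + 4)/(z*(z + 6))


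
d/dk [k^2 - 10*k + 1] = 2*k - 10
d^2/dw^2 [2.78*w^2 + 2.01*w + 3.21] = 5.56000000000000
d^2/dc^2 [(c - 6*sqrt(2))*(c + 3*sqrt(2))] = 2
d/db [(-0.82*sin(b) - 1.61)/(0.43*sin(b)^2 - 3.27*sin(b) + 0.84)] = (0.3526*sin(b)^2 + 1.3846*sin(b) - 5.9535)*cos(b)/(0.1849*sin(b)^4 - 2.8122*sin(b)^3 + 11.4153*sin(b)^2 - 5.4936*sin(b) + 0.7056)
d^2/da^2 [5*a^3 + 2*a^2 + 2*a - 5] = 30*a + 4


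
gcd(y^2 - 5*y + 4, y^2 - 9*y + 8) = y - 1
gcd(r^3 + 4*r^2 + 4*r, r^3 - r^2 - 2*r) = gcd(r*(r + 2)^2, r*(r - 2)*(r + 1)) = r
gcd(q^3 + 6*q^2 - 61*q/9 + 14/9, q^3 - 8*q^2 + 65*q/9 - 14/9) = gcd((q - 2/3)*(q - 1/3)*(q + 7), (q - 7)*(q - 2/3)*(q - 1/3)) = q^2 - q + 2/9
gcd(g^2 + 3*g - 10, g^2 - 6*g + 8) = g - 2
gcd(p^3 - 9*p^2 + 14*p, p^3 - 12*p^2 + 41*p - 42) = p^2 - 9*p + 14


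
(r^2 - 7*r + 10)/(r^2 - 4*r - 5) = (r - 2)/(r + 1)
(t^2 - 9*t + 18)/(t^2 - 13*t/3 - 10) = 3*(t - 3)/(3*t + 5)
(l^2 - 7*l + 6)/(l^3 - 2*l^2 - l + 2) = (l - 6)/(l^2 - l - 2)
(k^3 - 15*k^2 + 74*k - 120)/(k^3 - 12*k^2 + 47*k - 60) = (k - 6)/(k - 3)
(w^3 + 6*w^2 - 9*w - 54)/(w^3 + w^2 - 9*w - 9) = (w + 6)/(w + 1)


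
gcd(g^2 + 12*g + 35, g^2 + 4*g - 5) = g + 5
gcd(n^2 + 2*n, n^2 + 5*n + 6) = n + 2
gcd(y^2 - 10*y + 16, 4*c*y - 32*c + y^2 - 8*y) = y - 8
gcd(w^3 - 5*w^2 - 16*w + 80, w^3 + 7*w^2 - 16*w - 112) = w^2 - 16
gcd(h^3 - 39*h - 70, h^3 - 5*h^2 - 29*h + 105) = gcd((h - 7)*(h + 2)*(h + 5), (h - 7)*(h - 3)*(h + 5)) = h^2 - 2*h - 35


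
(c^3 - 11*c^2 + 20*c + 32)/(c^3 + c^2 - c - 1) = (c^2 - 12*c + 32)/(c^2 - 1)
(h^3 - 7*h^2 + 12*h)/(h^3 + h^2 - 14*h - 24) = h*(h - 3)/(h^2 + 5*h + 6)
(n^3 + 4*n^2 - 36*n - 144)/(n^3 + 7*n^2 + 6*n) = (n^2 - 2*n - 24)/(n*(n + 1))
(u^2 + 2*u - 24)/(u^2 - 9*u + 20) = (u + 6)/(u - 5)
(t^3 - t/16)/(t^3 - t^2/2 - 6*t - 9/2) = (16*t^3 - t)/(16*t^3 - 8*t^2 - 96*t - 72)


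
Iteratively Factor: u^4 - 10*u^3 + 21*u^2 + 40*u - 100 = (u - 5)*(u^3 - 5*u^2 - 4*u + 20) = (u - 5)*(u - 2)*(u^2 - 3*u - 10) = (u - 5)*(u - 2)*(u + 2)*(u - 5)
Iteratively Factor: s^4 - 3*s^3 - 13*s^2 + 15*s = (s)*(s^3 - 3*s^2 - 13*s + 15) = s*(s - 5)*(s^2 + 2*s - 3) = s*(s - 5)*(s - 1)*(s + 3)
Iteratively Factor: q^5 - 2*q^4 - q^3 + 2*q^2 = (q - 1)*(q^4 - q^3 - 2*q^2) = (q - 1)*(q + 1)*(q^3 - 2*q^2) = q*(q - 1)*(q + 1)*(q^2 - 2*q) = q^2*(q - 1)*(q + 1)*(q - 2)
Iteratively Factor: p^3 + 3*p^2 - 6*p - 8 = (p - 2)*(p^2 + 5*p + 4) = (p - 2)*(p + 4)*(p + 1)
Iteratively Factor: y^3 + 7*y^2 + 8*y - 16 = (y + 4)*(y^2 + 3*y - 4) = (y + 4)^2*(y - 1)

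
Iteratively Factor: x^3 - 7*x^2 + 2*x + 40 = (x - 4)*(x^2 - 3*x - 10) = (x - 4)*(x + 2)*(x - 5)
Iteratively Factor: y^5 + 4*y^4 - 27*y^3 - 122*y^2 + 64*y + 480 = (y + 4)*(y^4 - 27*y^2 - 14*y + 120) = (y + 3)*(y + 4)*(y^3 - 3*y^2 - 18*y + 40) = (y - 5)*(y + 3)*(y + 4)*(y^2 + 2*y - 8) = (y - 5)*(y - 2)*(y + 3)*(y + 4)*(y + 4)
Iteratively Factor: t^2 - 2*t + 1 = (t - 1)*(t - 1)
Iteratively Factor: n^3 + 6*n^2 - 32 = (n + 4)*(n^2 + 2*n - 8) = (n - 2)*(n + 4)*(n + 4)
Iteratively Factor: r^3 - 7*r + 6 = (r - 1)*(r^2 + r - 6) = (r - 2)*(r - 1)*(r + 3)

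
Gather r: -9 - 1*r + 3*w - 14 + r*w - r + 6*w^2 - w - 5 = r*(w - 2) + 6*w^2 + 2*w - 28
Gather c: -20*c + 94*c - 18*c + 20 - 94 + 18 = 56*c - 56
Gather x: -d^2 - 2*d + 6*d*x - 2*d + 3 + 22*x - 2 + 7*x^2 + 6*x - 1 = -d^2 - 4*d + 7*x^2 + x*(6*d + 28)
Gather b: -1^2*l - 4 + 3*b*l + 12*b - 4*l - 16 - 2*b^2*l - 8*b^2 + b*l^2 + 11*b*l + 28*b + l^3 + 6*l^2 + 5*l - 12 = b^2*(-2*l - 8) + b*(l^2 + 14*l + 40) + l^3 + 6*l^2 - 32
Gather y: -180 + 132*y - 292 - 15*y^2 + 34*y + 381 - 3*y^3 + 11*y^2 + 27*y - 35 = -3*y^3 - 4*y^2 + 193*y - 126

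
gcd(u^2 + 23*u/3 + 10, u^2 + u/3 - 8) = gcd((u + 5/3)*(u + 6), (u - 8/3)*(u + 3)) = 1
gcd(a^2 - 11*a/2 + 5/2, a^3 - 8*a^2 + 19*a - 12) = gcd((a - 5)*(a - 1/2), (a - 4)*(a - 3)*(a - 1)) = 1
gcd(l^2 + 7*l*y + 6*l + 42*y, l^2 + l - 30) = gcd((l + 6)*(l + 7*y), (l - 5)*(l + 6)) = l + 6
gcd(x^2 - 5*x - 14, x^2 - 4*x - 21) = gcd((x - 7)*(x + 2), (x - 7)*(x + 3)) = x - 7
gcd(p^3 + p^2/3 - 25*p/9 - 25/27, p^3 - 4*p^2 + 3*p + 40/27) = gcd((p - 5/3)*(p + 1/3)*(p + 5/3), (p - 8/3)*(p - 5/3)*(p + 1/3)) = p^2 - 4*p/3 - 5/9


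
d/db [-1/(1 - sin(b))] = -cos(b)/(sin(b) - 1)^2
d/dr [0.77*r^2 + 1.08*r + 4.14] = 1.54*r + 1.08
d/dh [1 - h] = -1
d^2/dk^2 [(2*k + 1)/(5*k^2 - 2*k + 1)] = 2*(4*(2*k + 1)*(5*k - 1)^2 - (30*k + 1)*(5*k^2 - 2*k + 1))/(5*k^2 - 2*k + 1)^3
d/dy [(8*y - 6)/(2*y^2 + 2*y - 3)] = 4*(-4*y^2 + 6*y - 3)/(4*y^4 + 8*y^3 - 8*y^2 - 12*y + 9)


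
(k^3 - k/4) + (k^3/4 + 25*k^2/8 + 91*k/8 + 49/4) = 5*k^3/4 + 25*k^2/8 + 89*k/8 + 49/4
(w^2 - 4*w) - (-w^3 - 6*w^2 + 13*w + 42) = w^3 + 7*w^2 - 17*w - 42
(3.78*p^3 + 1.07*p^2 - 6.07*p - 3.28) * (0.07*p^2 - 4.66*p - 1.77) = 0.2646*p^5 - 17.5399*p^4 - 12.1017*p^3 + 26.1627*p^2 + 26.0287*p + 5.8056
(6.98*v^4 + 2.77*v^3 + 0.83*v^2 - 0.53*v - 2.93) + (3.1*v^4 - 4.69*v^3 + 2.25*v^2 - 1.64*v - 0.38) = 10.08*v^4 - 1.92*v^3 + 3.08*v^2 - 2.17*v - 3.31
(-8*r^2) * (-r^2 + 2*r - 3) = 8*r^4 - 16*r^3 + 24*r^2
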